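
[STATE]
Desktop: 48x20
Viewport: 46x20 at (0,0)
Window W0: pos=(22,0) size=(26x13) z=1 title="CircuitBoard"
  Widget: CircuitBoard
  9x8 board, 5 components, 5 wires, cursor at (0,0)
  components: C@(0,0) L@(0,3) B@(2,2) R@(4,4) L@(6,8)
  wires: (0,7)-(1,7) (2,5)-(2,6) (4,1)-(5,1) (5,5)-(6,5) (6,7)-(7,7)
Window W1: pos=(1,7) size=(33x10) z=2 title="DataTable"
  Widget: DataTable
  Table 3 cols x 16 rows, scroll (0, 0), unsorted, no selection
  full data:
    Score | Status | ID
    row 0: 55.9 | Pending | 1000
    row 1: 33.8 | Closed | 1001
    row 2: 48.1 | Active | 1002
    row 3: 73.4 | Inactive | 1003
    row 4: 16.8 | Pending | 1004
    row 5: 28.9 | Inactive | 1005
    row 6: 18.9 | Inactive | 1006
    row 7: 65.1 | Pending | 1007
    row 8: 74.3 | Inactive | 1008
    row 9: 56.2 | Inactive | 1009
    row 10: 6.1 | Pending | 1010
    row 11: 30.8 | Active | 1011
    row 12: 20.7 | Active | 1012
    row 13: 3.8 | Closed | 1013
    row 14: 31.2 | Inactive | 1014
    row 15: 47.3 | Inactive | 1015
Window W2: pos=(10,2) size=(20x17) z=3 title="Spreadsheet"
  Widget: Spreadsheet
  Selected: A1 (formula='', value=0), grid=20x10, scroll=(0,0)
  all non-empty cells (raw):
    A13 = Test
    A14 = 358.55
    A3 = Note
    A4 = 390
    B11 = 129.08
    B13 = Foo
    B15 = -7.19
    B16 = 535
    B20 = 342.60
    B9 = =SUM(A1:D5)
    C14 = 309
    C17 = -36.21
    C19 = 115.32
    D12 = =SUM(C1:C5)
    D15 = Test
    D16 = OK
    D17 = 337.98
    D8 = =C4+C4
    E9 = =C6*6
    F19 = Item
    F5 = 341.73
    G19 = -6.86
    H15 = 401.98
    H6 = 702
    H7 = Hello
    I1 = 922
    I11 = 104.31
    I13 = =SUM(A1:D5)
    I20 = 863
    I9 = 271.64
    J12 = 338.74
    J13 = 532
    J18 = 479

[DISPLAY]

                      ┏━━━━━━━━━━━━━━━━━━━━━━━
                      ┃ CircuitBoard          
          ┏━━━━━━━━━━━━━━━━━━┓────────────────
          ┃ Spreadsheet      ┃2 3 4 5 6 7 8   
          ┠──────────────────┨         L      
          ┃A1:               ┃                
          ┃       A       B  ┃                
 ┏━━━━━━━━┃------------------┃━━━┓            
 ┃ DataTab┃  1      [0]      ┃   ┃ B          
 ┠────────┃  2        0      ┃───┨            
 ┃Score│St┃  3 Note          ┃   ┃            
 ┃─────┼──┃  4      390      ┃   ┃            
 ┃55.9 │Pe┃  5        0      ┃   ┃━━━━━━━━━━━━
 ┃33.8 │Cl┃  6        0      ┃   ┃            
 ┃48.1 │Ac┃  7        0      ┃   ┃            
 ┃73.4 │In┃  8        0      ┃   ┃            
 ┗━━━━━━━━┃  9        0     3┃━━━┛            
          ┃ 10        0      ┃                
          ┗━━━━━━━━━━━━━━━━━━┛                
                                              


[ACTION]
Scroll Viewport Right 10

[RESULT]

                    ┏━━━━━━━━━━━━━━━━━━━━━━━━┓
                    ┃ CircuitBoard           ┃
        ┏━━━━━━━━━━━━━━━━━━┓─────────────────┨
        ┃ Spreadsheet      ┃2 3 4 5 6 7 8    ┃
        ┠──────────────────┨         L       ┃
        ┃A1:               ┃                 ┃
        ┃       A       B  ┃                 ┃
━━━━━━━━┃------------------┃━━━┓             ┃
 DataTab┃  1      [0]      ┃   ┃ B           ┃
────────┃  2        0      ┃───┨             ┃
Score│St┃  3 Note          ┃   ┃             ┃
─────┼──┃  4      390      ┃   ┃             ┃
55.9 │Pe┃  5        0      ┃   ┃━━━━━━━━━━━━━┛
33.8 │Cl┃  6        0      ┃   ┃              
48.1 │Ac┃  7        0      ┃   ┃              
73.4 │In┃  8        0      ┃   ┃              
━━━━━━━━┃  9        0     3┃━━━┛              
        ┃ 10        0      ┃                  
        ┗━━━━━━━━━━━━━━━━━━┛                  
                                              


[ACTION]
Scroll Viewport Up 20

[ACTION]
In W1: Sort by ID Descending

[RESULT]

                    ┏━━━━━━━━━━━━━━━━━━━━━━━━┓
                    ┃ CircuitBoard           ┃
        ┏━━━━━━━━━━━━━━━━━━┓─────────────────┨
        ┃ Spreadsheet      ┃2 3 4 5 6 7 8    ┃
        ┠──────────────────┨         L       ┃
        ┃A1:               ┃                 ┃
        ┃       A       B  ┃                 ┃
━━━━━━━━┃------------------┃━━━┓             ┃
 DataTab┃  1      [0]      ┃   ┃ B           ┃
────────┃  2        0      ┃───┨             ┃
Score│St┃  3 Note          ┃   ┃             ┃
─────┼──┃  4      390      ┃   ┃             ┃
47.3 │In┃  5        0      ┃   ┃━━━━━━━━━━━━━┛
31.2 │In┃  6        0      ┃   ┃              
3.8  │Cl┃  7        0      ┃   ┃              
20.7 │Ac┃  8        0      ┃   ┃              
━━━━━━━━┃  9        0     3┃━━━┛              
        ┃ 10        0      ┃                  
        ┗━━━━━━━━━━━━━━━━━━┛                  
                                              


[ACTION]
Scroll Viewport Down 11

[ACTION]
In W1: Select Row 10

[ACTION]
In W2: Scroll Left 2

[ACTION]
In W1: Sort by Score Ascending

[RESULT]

                    ┏━━━━━━━━━━━━━━━━━━━━━━━━┓
                    ┃ CircuitBoard           ┃
        ┏━━━━━━━━━━━━━━━━━━┓─────────────────┨
        ┃ Spreadsheet      ┃2 3 4 5 6 7 8    ┃
        ┠──────────────────┨         L       ┃
        ┃A1:               ┃                 ┃
        ┃       A       B  ┃                 ┃
━━━━━━━━┃------------------┃━━━┓             ┃
 DataTab┃  1      [0]      ┃   ┃ B           ┃
────────┃  2        0      ┃───┨             ┃
Scor▲│St┃  3 Note          ┃   ┃             ┃
─────┼──┃  4      390      ┃   ┃             ┃
3.8  │Cl┃  5        0      ┃   ┃━━━━━━━━━━━━━┛
6.1  │Pe┃  6        0      ┃   ┃              
16.8 │Pe┃  7        0      ┃   ┃              
18.9 │In┃  8        0      ┃   ┃              
━━━━━━━━┃  9        0     3┃━━━┛              
        ┃ 10        0      ┃                  
        ┗━━━━━━━━━━━━━━━━━━┛                  
                                              


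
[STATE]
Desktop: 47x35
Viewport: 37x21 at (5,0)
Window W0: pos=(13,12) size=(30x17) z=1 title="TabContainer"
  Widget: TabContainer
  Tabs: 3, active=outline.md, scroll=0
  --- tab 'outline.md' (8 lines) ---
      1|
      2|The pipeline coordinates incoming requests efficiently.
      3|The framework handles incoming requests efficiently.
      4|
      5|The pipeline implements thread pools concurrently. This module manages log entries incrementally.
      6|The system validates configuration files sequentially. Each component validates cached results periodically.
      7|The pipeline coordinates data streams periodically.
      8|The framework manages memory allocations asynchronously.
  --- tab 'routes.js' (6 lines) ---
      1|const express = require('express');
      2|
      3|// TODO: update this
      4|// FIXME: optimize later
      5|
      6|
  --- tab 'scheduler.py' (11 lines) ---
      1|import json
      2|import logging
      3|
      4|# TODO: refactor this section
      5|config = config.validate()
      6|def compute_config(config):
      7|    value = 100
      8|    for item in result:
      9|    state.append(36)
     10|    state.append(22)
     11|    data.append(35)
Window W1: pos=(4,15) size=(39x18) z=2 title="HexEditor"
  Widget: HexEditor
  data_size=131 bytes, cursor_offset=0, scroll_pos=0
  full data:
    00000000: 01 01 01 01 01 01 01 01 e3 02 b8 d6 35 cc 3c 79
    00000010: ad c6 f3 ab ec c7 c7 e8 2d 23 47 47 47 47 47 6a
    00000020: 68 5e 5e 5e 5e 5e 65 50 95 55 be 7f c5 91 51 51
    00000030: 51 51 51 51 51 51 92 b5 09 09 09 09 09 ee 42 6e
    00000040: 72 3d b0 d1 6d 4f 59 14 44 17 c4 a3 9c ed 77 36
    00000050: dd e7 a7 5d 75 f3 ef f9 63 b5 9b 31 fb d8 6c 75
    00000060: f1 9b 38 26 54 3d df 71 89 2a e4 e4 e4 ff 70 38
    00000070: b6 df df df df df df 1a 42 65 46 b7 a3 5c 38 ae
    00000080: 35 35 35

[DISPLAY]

                                     
                                     
                                     
                                     
                                     
                                     
                                     
                                     
                                     
                                     
                                     
                                     
        ┏━━━━━━━━━━━━━━━━━━━━━━━━━━━━
        ┃ TabContainer               
        ┠────────────────────────────
━━━━━━━━━━━━━━━━━━━━━━━━━━━━━━━━━━━━━
 HexEditor                           
─────────────────────────────────────
00000000  01 01 01 01 01 01 01 01  e3
00000010  ad c6 f3 ab ec c7 c7 e8  2d
00000020  68 5e 5e 5e 5e 5e 65 50  95


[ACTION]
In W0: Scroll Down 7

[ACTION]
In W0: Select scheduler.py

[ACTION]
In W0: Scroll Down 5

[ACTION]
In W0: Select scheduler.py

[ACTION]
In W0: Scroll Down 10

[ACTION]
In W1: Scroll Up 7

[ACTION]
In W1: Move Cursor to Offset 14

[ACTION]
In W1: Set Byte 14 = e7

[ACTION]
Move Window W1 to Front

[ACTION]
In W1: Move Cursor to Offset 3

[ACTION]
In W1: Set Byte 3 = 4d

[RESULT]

                                     
                                     
                                     
                                     
                                     
                                     
                                     
                                     
                                     
                                     
                                     
                                     
        ┏━━━━━━━━━━━━━━━━━━━━━━━━━━━━
        ┃ TabContainer               
        ┠────────────────────────────
━━━━━━━━━━━━━━━━━━━━━━━━━━━━━━━━━━━━━
 HexEditor                           
─────────────────────────────────────
00000000  01 01 01 4D 01 01 01 01  e3
00000010  ad c6 f3 ab ec c7 c7 e8  2d
00000020  68 5e 5e 5e 5e 5e 65 50  95


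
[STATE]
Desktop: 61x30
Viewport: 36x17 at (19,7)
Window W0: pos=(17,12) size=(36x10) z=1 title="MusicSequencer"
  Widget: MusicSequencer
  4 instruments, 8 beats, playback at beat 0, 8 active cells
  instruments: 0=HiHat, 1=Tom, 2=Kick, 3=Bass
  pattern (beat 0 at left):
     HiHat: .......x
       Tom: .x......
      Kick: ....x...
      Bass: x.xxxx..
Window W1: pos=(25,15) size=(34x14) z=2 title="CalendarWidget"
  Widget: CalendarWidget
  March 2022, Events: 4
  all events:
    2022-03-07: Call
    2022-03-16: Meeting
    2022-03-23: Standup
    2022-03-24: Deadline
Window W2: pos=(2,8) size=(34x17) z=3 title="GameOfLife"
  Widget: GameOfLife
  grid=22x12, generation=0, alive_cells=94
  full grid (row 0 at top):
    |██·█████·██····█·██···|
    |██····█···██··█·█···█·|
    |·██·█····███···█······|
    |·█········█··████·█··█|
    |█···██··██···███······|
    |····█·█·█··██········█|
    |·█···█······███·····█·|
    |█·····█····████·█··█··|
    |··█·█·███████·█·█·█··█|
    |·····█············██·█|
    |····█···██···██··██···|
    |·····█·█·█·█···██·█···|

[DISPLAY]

                                    
━━━━━━━━━━━━━━━━┓                   
                ┃                   
────────────────┨                   
                ┃                   
·██···          ┃━━━━━━━━━━━━━━━━┓  
█···█·          ┃                ┃  
······          ┃────────────────┨  
█·█··█          ┃━━━━━━━━━━━━━━━━━━━
······          ┃idget              
·····█          ┃───────────────────
····█·          ┃ March 2022        
█··█··          ┃h Fr Sa Su         
█·█··█          ┃3  4  5  6         
··██·█          ┃10 11 12 13        
·██···          ┃17 18 19 20        
█·█···          ┃24* 25 26 27       


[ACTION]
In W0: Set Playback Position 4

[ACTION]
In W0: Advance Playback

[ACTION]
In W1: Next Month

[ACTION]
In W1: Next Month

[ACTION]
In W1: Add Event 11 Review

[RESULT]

                                    
━━━━━━━━━━━━━━━━┓                   
                ┃                   
────────────────┨                   
                ┃                   
·██···          ┃━━━━━━━━━━━━━━━━┓  
█···█·          ┃                ┃  
······          ┃────────────────┨  
█·█··█          ┃━━━━━━━━━━━━━━━━━━━
······          ┃idget              
·····█          ┃───────────────────
····█·          ┃  May 2022         
█··█··          ┃h Fr Sa Su         
█·█··█          ┃         1         
··██·█          ┃5  6  7  8         
·██···          ┃12 13 14 15        
█·█···          ┃9 20 21 22         


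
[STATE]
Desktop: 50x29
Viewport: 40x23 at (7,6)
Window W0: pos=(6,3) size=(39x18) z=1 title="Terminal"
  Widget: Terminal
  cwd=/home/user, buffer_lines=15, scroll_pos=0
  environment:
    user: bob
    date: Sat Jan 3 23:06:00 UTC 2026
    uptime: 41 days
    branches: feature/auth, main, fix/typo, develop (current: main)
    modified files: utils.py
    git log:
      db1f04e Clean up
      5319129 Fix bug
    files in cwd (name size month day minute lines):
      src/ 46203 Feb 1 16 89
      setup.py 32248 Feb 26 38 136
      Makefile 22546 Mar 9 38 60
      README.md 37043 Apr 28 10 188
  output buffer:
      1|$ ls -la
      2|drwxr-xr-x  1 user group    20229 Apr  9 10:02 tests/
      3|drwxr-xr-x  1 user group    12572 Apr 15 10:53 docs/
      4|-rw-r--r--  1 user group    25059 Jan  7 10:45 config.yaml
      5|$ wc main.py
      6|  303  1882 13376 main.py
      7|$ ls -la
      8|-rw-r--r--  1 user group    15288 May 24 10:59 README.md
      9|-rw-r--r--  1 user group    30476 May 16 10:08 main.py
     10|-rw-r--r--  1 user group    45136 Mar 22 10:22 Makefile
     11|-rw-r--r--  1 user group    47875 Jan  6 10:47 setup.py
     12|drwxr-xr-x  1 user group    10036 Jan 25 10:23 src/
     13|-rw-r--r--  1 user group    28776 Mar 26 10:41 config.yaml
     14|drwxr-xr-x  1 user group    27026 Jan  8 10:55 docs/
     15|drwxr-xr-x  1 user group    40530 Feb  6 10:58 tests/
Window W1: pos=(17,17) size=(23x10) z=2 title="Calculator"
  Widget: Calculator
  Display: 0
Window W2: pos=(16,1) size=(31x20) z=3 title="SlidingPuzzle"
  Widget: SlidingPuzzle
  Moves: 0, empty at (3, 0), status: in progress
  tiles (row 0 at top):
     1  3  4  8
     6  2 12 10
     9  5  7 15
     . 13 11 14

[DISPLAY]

$ ls -la ┃├────┼────┼────┼────┤        ┃
drwxr-xr-┃│  6 │  2 │ 12 │ 10 │        ┃
drwxr-xr-┃├────┼────┼────┼────┤        ┃
-rw-r--r-┃│  9 │  5 │  7 │ 15 │        ┃
$ wc main┃├────┼────┼────┼────┤        ┃
  303  18┃│    │ 13 │ 11 │ 14 │        ┃
$ ls -la ┃└────┴────┴────┴────┘        ┃
-rw-r--r-┃Moves: 0                     ┃
-rw-r--r-┃                             ┃
-rw-r--r-┃                             ┃
-rw-r--r-┃                             ┃
drwxr-xr-┃                             ┃
-rw-r--r-┃                             ┃
drwxr-xr-┃                             ┃
━━━━━━━━━┗━━━━━━━━━━━━━━━━━━━━━━━━━━━━━┛
          ┃┌───┬───┬───┬───┐    ┃       
          ┃│ 7 │ 8 │ 9 │ ÷ │    ┃       
          ┃├───┼───┼───┼───┤    ┃       
          ┃│ 4 │ 5 │ 6 │ × │    ┃       
          ┃└───┴───┴───┴───┘    ┃       
          ┗━━━━━━━━━━━━━━━━━━━━━┛       
                                        
                                        


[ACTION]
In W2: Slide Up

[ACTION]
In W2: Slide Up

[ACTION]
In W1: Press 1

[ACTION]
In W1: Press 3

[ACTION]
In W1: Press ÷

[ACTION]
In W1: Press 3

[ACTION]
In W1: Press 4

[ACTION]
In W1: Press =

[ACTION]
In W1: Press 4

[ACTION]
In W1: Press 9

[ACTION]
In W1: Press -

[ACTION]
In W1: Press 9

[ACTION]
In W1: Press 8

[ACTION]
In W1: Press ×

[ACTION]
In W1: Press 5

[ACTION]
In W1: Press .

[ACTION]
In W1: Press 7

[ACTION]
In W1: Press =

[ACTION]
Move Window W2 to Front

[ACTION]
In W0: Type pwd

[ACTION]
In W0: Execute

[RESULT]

$ wc main┃├────┼────┼────┼────┤        ┃
  303  18┃│  6 │  2 │ 12 │ 10 │        ┃
$ ls -la ┃├────┼────┼────┼────┤        ┃
-rw-r--r-┃│  9 │  5 │  7 │ 15 │        ┃
-rw-r--r-┃├────┼────┼────┼────┤        ┃
-rw-r--r-┃│    │ 13 │ 11 │ 14 │        ┃
-rw-r--r-┃└────┴────┴────┴────┘        ┃
drwxr-xr-┃Moves: 0                     ┃
-rw-r--r-┃                             ┃
drwxr-xr-┃                             ┃
drwxr-xr-┃                             ┃
$ pwd    ┃                             ┃
/home/use┃                             ┃
$ █      ┃                             ┃
━━━━━━━━━┗━━━━━━━━━━━━━━━━━━━━━━━━━━━━━┛
          ┃┌───┬───┬───┬───┐    ┃       
          ┃│ 7 │ 8 │ 9 │ ÷ │    ┃       
          ┃├───┼───┼───┼───┤    ┃       
          ┃│ 4 │ 5 │ 6 │ × │    ┃       
          ┃└───┴───┴───┴───┘    ┃       
          ┗━━━━━━━━━━━━━━━━━━━━━┛       
                                        
                                        


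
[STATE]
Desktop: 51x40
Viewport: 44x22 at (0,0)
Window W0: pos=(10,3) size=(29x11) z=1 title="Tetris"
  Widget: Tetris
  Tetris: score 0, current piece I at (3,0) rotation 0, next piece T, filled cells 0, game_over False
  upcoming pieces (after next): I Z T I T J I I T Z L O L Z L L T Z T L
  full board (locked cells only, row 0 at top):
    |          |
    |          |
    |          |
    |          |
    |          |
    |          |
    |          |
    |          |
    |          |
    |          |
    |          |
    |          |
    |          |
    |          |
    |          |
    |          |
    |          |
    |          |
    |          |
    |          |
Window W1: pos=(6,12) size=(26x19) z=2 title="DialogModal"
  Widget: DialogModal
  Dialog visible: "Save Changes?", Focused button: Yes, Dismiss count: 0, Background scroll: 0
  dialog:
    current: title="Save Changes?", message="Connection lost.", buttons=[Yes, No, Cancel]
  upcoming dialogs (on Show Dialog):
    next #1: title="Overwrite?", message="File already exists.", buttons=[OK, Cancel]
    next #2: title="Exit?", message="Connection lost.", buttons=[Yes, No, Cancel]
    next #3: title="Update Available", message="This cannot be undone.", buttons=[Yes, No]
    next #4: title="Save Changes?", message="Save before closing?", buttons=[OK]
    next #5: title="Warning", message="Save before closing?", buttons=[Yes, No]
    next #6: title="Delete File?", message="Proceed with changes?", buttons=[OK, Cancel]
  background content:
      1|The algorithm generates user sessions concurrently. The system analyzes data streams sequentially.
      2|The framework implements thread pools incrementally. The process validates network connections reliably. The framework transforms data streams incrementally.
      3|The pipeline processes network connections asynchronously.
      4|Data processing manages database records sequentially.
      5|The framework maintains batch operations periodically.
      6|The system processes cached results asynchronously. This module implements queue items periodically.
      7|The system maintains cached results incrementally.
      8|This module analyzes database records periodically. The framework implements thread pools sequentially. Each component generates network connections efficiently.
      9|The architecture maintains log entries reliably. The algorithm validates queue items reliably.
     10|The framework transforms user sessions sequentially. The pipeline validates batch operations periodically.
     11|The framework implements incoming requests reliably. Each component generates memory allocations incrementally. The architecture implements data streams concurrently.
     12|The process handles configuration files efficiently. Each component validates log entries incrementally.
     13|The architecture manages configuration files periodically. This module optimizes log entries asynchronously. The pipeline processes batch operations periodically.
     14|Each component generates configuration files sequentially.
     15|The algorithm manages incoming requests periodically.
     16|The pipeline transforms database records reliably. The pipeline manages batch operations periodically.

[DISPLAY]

                                            
                                            
                                            
          ┏━━━━━━━━━━━━━━━━━━━━━━━━━━━┓     
          ┃ Tetris                    ┃     
          ┠───────────────────────────┨     
          ┃          │Next:           ┃     
          ┃          │ ▒              ┃     
          ┃          │▒▒▒             ┃     
          ┃          │                ┃     
          ┃          │                ┃     
          ┃          │                ┃     
      ┏━━━━━━━━━━━━━━━━━━━━━━━━┓      ┃     
      ┃ DialogModal            ┃━━━━━━┛     
      ┠────────────────────────┨            
      ┃The algorithm generates ┃            
      ┃The framework implements┃            
      ┃The pipeline processes n┃            
      ┃Data processing manages ┃            
      ┃The framework maintains ┃            
      ┃Th┌──────────────────┐ac┃            
      ┃Th│  Save Changes?   │ac┃            


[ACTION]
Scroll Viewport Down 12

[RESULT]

      ┏━━━━━━━━━━━━━━━━━━━━━━━━┓      ┃     
      ┃ DialogModal            ┃━━━━━━┛     
      ┠────────────────────────┨            
      ┃The algorithm generates ┃            
      ┃The framework implements┃            
      ┃The pipeline processes n┃            
      ┃Data processing manages ┃            
      ┃The framework maintains ┃            
      ┃Th┌──────────────────┐ac┃            
      ┃Th│  Save Changes?   │ac┃            
      ┃Th│ Connection lost. │at┃            
      ┃Th│[Yes]  No   Cancel│ai┃            
      ┃Th└──────────────────┘ms┃            
      ┃The framework implements┃            
      ┃The process handles conf┃            
      ┃The architecture manages┃            
      ┃Each component generates┃            
      ┃The algorithm manages in┃            
      ┗━━━━━━━━━━━━━━━━━━━━━━━━┛            
                                            
                                            
                                            


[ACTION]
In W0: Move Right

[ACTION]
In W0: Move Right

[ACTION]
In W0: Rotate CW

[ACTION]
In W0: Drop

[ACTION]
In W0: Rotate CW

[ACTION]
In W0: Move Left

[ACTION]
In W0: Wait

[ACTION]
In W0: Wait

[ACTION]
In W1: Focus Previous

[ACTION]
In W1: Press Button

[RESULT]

      ┏━━━━━━━━━━━━━━━━━━━━━━━━┓      ┃     
      ┃ DialogModal            ┃━━━━━━┛     
      ┠────────────────────────┨            
      ┃The algorithm generates ┃            
      ┃The framework implements┃            
      ┃The pipeline processes n┃            
      ┃Data processing manages ┃            
      ┃The framework maintains ┃            
      ┃The system processes cac┃            
      ┃The system maintains cac┃            
      ┃This module analyzes dat┃            
      ┃The architecture maintai┃            
      ┃The framework transforms┃            
      ┃The framework implements┃            
      ┃The process handles conf┃            
      ┃The architecture manages┃            
      ┃Each component generates┃            
      ┃The algorithm manages in┃            
      ┗━━━━━━━━━━━━━━━━━━━━━━━━┛            
                                            
                                            
                                            


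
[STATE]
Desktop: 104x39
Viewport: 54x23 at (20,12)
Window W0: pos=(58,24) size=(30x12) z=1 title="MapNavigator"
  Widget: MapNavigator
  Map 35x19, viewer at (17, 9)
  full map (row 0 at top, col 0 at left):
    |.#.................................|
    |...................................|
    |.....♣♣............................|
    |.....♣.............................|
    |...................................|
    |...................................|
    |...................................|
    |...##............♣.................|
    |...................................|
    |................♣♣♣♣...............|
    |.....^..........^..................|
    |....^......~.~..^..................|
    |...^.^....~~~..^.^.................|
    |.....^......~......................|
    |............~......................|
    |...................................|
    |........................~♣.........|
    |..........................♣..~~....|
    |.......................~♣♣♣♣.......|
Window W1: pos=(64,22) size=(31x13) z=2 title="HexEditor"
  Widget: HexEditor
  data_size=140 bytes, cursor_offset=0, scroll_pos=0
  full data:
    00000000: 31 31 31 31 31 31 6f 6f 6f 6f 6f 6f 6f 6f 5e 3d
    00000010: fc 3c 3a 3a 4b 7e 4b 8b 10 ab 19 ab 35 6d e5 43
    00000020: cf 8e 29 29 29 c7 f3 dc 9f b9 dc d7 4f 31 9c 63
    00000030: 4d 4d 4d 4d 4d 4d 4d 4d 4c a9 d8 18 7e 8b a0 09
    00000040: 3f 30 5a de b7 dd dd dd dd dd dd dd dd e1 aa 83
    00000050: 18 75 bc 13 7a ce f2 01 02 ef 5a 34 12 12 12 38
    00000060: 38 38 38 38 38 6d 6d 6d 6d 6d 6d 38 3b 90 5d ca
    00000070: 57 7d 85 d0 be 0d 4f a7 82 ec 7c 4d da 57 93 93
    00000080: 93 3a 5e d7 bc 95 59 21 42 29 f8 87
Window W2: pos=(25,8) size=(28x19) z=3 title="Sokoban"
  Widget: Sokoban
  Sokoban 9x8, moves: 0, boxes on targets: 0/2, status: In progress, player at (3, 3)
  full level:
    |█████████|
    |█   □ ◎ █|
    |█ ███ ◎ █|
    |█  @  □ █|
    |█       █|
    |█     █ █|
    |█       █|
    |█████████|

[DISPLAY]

     ┃█   □ ◎ █                 ┃                     
     ┃█ ███ ◎ █                 ┃                     
     ┃█  @  □ █                 ┃                     
     ┃█       █                 ┃                     
     ┃█     █ █                 ┃                     
     ┃█       █                 ┃                     
     ┃█████████                 ┃                     
     ┃Moves: 0  0/2             ┃                     
     ┃                          ┃                     
     ┃                          ┃                     
     ┃                          ┃           ┏━━━━━━━━━
     ┃                          ┃           ┃ HexEdito
     ┃                          ┃     ┏━━━━━┠─────────
     ┃                          ┃     ┃ MapN┃00000000 
     ┗━━━━━━━━━━━━━━━━━━━━━━━━━━┛     ┠─────┃00000010 
                                      ┃.....┃00000020 
                                      ┃.....┃00000030 
                                      ┃##...┃00000040 
                                      ┃.....┃00000050 
                                      ┃.....┃00000060 
                                      ┃..^..┃00000070 
                                      ┃.^...┃00000080 
                                      ┃^.^..┗━━━━━━━━━


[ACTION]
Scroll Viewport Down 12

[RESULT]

     ┃█     █ █                 ┃                     
     ┃█       █                 ┃                     
     ┃█████████                 ┃                     
     ┃Moves: 0  0/2             ┃                     
     ┃                          ┃                     
     ┃                          ┃                     
     ┃                          ┃           ┏━━━━━━━━━
     ┃                          ┃           ┃ HexEdito
     ┃                          ┃     ┏━━━━━┠─────────
     ┃                          ┃     ┃ MapN┃00000000 
     ┗━━━━━━━━━━━━━━━━━━━━━━━━━━┛     ┠─────┃00000010 
                                      ┃.....┃00000020 
                                      ┃.....┃00000030 
                                      ┃##...┃00000040 
                                      ┃.....┃00000050 
                                      ┃.....┃00000060 
                                      ┃..^..┃00000070 
                                      ┃.^...┃00000080 
                                      ┃^.^..┗━━━━━━━━━
                                      ┗━━━━━━━━━━━━━━━
                                                      
                                                      
                                                      


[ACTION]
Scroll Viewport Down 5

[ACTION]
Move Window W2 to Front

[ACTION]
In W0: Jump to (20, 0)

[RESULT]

     ┃█     █ █                 ┃                     
     ┃█       █                 ┃                     
     ┃█████████                 ┃                     
     ┃Moves: 0  0/2             ┃                     
     ┃                          ┃                     
     ┃                          ┃                     
     ┃                          ┃           ┏━━━━━━━━━
     ┃                          ┃           ┃ HexEdito
     ┃                          ┃     ┏━━━━━┠─────────
     ┃                          ┃     ┃ MapN┃00000000 
     ┗━━━━━━━━━━━━━━━━━━━━━━━━━━┛     ┠─────┃00000010 
                                      ┃     ┃00000020 
                                      ┃     ┃00000030 
                                      ┃     ┃00000040 
                                      ┃     ┃00000050 
                                      ┃.....┃00000060 
                                      ┃.....┃00000070 
                                      ┃♣....┃00000080 
                                      ┃.....┗━━━━━━━━━
                                      ┗━━━━━━━━━━━━━━━
                                                      
                                                      
                                                      


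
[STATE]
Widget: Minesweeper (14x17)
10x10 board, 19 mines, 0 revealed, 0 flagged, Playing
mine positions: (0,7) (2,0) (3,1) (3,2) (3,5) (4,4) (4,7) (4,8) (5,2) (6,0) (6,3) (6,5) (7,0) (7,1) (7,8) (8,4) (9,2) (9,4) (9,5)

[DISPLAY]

■■■■■■■■■■    
■■■■■■■■■■    
■■■■■■■■■■    
■■■■■■■■■■    
■■■■■■■■■■    
■■■■■■■■■■    
■■■■■■■■■■    
■■■■■■■■■■    
■■■■■■■■■■    
■■■■■■■■■■    
              
              
              
              
              
              
              


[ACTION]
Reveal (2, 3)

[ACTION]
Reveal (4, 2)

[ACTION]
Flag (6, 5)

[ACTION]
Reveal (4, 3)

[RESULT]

■■■■■■■■■■    
■■■■■■■■■■    
■■■1■■■■■■    
■■■■■■■■■■    
■■33■■■■■■    
■■■■■■■■■■    
■■■■■⚑■■■■    
■■■■■■■■■■    
■■■■■■■■■■    
■■■■■■■■■■    
              
              
              
              
              
              
              


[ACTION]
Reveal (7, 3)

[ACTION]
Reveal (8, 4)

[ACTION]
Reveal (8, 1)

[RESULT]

■■■■■■■✹■■    
■■■■■■■■■■    
✹■■1■■■■■■    
■✹✹■■✹■■■■    
■■33✹■■✹✹■    
■■✹■■■■■■■    
✹■■✹■✹■■■■    
✹✹■2■■■■✹■    
■■■■✹■■■■■    
■■✹■✹✹■■■■    
              
              
              
              
              
              
              


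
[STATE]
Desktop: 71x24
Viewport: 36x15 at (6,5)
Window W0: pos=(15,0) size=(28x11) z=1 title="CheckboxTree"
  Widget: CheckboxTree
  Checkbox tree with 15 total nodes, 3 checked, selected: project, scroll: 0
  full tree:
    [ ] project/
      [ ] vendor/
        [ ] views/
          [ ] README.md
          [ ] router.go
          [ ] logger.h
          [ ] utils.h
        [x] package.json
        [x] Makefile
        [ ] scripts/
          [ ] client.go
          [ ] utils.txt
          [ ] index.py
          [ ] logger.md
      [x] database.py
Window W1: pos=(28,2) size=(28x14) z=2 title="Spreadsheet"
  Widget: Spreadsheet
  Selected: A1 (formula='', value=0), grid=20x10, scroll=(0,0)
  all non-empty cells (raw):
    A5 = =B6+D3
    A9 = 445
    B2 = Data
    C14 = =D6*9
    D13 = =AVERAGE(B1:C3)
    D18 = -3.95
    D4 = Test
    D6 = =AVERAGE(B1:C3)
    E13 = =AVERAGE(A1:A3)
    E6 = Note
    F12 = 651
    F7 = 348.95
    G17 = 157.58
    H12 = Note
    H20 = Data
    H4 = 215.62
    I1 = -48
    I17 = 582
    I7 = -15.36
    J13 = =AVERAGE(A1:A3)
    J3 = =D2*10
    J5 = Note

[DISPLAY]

         ┃     [ ] vie┃A1:          
         ┃       [ ] R┃       A     
         ┃       [ ] r┃-------------
         ┃       [ ] l┃  1      [0] 
         ┃       [ ] u┃  2        0D
         ┗━━━━━━━━━━━━┃  3        0 
                      ┃  4        0 
                      ┃  5        0 
                      ┃  6        0 
                      ┃  7        0 
                      ┗━━━━━━━━━━━━━
                                    
                                    
                                    
                                    


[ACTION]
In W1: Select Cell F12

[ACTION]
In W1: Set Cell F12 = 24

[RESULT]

         ┃     [ ] vie┃F12: 24      
         ┃       [ ] R┃       A     
         ┃       [ ] r┃-------------
         ┃       [ ] l┃  1        0 
         ┃       [ ] u┃  2        0D
         ┗━━━━━━━━━━━━┃  3        0 
                      ┃  4        0 
                      ┃  5        0 
                      ┃  6        0 
                      ┃  7        0 
                      ┗━━━━━━━━━━━━━
                                    
                                    
                                    
                                    


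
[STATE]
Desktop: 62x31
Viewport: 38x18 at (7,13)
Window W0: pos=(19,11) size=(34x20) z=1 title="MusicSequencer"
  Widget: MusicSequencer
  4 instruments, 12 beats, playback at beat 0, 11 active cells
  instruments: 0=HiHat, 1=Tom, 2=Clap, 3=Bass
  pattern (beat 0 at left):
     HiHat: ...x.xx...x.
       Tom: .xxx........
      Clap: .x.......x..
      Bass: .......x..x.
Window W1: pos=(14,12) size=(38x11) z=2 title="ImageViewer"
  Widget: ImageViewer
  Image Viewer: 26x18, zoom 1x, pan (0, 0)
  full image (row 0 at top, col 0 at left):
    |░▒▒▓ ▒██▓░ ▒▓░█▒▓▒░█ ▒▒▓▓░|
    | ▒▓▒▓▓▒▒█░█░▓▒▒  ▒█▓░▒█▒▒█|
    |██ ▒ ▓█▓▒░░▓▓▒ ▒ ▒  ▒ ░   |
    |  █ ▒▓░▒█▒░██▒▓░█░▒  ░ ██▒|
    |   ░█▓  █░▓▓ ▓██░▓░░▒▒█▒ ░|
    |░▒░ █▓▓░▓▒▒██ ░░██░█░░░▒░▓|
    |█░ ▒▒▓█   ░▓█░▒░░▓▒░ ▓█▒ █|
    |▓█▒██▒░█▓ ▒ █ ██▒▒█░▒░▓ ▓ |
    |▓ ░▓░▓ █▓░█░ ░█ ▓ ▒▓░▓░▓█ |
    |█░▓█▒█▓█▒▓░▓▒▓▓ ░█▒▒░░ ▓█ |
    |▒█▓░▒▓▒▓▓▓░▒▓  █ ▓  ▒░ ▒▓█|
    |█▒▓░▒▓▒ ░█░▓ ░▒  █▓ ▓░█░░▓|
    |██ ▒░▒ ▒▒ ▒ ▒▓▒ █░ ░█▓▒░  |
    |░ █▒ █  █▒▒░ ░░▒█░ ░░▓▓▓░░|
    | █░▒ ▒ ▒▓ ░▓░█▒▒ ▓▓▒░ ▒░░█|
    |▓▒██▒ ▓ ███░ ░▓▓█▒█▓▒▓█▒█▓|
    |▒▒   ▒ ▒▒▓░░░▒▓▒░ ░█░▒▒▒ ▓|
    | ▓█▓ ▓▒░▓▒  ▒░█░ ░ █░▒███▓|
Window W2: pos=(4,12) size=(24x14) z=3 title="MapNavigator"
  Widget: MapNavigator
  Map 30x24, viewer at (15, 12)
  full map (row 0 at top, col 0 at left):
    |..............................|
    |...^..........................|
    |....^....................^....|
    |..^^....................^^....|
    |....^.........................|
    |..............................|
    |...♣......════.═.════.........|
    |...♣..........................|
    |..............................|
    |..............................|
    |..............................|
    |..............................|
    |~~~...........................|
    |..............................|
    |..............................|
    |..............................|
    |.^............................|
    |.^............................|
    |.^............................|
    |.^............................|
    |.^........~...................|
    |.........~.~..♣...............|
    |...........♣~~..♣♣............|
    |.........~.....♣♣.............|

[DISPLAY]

apNavigator         ┃                 
────────────────────┨─────────────────
....................┃░█▒▓▒░█ ▒▒▓▓░    
....................┃▒▒  ▒█▓░▒█▒▒█    
....................┃▒ ▒ ▒  ▒ ░       
....................┃▒▓░█░▒  ░ ██▒    
....................┃▓██░▓░░▒▒█▒ ░    
.........@..........┃ ░░██░█░░░▒░▓    
....................┃░▒░░▓▒░ ▓█▒ █    
....................┃━━━━━━━━━━━━━━━━━
....................┃                 
....................┃                 
━━━━━━━━━━━━━━━━━━━━┛                 
            ┃                         
            ┃                         
            ┃                         
            ┃                         
            ┗━━━━━━━━━━━━━━━━━━━━━━━━━


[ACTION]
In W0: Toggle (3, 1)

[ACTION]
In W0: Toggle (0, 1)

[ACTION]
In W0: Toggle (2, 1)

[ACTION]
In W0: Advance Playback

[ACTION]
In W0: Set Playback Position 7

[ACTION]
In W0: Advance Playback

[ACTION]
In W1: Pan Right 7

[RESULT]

apNavigator         ┃                 
────────────────────┨─────────────────
....................┃ ▒▒▓▓░           
....................┃░▒█▒▒█           
....................┃▒ ░              
....................┃ ░ ██▒           
....................┃▒▒█▒ ░           
.........@..........┃░░░▒░▓           
....................┃ ▓█▒ █           
....................┃━━━━━━━━━━━━━━━━━
....................┃                 
....................┃                 
━━━━━━━━━━━━━━━━━━━━┛                 
            ┃                         
            ┃                         
            ┃                         
            ┃                         
            ┗━━━━━━━━━━━━━━━━━━━━━━━━━
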